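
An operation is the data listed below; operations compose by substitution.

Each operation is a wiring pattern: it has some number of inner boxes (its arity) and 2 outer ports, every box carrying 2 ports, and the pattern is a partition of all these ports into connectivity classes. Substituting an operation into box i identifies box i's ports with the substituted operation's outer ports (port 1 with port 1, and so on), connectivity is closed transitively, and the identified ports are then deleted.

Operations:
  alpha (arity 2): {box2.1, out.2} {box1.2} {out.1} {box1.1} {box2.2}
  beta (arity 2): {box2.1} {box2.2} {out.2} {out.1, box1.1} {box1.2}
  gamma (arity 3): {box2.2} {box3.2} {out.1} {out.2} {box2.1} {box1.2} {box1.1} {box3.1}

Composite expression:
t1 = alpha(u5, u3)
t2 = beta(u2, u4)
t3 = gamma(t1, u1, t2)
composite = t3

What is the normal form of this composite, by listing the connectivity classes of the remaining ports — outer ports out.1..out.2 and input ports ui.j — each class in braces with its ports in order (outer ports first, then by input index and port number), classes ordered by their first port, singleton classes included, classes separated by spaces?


Connectivity passes through glued gamma-boundaries; trace each wire chain.
stage alpha: inputs (u5, u3), connectivity {out.1} {out.2, u3.1} {u3.2} {u5.1} {u5.2}, out.j its boundary
stage beta: inputs (u2, u4), connectivity {out.1, u2.1} {out.2} {u2.2} {u4.1} {u4.2}, out.j its boundary
stage gamma: inputs (u5, u3, u1, u2, u4), connectivity {out.1} {out.2} {u1.1} {u1.2} {u2.1} {u2.2} {u3.1} {u3.2} {u4.1} {u4.2} {u5.1} {u5.2}, out.j its boundary

{out.1} {out.2} {u1.1} {u1.2} {u2.1} {u2.2} {u3.1} {u3.2} {u4.1} {u4.2} {u5.1} {u5.2}


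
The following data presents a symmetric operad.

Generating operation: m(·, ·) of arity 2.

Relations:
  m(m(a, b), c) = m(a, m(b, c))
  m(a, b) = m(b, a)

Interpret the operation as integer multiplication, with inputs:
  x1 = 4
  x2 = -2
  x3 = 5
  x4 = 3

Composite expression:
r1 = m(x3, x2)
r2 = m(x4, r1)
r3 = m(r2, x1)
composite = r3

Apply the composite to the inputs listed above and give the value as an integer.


-120

m(x3, x2) = -10
m(x4, m(x3, x2)) = -30
m(m(x4, m(x3, x2)), x1) = -120


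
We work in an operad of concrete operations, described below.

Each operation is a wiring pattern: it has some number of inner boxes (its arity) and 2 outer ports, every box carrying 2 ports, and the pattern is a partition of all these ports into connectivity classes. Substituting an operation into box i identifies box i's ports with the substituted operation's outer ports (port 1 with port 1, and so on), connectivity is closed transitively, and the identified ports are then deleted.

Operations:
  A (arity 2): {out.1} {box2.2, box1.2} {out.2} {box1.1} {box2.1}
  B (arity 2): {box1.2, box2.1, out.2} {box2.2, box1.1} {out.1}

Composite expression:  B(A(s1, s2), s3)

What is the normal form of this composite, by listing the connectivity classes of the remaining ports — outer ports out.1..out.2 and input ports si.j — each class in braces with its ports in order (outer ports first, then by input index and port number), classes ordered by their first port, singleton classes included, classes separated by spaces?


{out.1} {out.2, s3.1} {s1.1} {s1.2, s2.2} {s2.1} {s3.2}

Connectivity passes through glued B-boundaries; trace each wire chain.
after A, the pattern on (s1, s2) reads {out.1} {out.2} {s1.1} {s1.2, s2.2} {s2.1} (out.j = its outer ports)
after B, the pattern on (s1, s2, s3) reads {out.1} {out.2, s3.1} {s1.1} {s1.2, s2.2} {s2.1} {s3.2} (out.j = its outer ports)


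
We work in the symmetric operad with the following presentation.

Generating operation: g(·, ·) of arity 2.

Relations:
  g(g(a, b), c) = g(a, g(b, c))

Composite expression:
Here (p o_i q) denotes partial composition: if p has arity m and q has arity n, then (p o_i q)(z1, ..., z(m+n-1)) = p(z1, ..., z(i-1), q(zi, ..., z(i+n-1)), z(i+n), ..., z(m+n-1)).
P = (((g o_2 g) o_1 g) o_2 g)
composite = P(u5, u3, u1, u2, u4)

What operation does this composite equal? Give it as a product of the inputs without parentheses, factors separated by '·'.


u5 · u3 · u1 · u2 · u4


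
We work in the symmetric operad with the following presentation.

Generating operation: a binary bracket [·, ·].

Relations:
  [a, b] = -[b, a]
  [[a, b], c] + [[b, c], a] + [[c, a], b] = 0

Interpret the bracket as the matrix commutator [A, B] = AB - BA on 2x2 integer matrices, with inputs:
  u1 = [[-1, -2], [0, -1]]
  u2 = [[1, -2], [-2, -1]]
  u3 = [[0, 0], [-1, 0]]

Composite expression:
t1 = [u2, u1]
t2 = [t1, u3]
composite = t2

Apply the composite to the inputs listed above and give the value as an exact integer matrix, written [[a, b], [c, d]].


[[4, 0], [-8, -4]]


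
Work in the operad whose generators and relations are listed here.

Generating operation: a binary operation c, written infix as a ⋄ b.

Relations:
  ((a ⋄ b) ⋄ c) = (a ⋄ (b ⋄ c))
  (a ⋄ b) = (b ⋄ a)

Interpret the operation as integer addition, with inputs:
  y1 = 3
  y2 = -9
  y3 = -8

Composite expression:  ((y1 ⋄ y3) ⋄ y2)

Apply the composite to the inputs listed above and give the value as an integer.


(y1 ⋄ y3) = -5
((y1 ⋄ y3) ⋄ y2) = -14

-14


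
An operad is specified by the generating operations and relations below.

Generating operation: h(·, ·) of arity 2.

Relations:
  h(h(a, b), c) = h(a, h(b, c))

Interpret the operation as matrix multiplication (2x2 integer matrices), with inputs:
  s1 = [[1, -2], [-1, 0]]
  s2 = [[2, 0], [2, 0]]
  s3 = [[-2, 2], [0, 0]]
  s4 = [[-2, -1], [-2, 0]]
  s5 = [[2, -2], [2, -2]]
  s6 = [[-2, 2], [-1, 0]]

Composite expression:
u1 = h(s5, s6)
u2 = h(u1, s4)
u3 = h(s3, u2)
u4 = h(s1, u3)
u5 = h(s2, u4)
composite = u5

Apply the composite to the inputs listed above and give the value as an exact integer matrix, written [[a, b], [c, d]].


h(s5, s6) = [[-2, 4], [-2, 4]]
h(h(s5, s6), s4) = [[-4, 2], [-4, 2]]
h(s3, h(h(s5, s6), s4)) = [[0, 0], [0, 0]]
h(s1, h(s3, h(h(s5, s6), s4))) = [[0, 0], [0, 0]]
h(s2, h(s1, h(s3, h(h(s5, s6), s4)))) = [[0, 0], [0, 0]]

[[0, 0], [0, 0]]


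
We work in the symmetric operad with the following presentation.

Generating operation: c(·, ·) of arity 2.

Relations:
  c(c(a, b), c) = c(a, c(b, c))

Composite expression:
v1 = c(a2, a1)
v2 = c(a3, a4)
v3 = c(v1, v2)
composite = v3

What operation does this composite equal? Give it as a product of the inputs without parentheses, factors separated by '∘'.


a2 ∘ a1 ∘ a3 ∘ a4

The c-tree's shape is irrelevant; the a-reading-order decides.
c(a2, a1) collapses to a2 ∘ a1
c(a3, a4) collapses to a3 ∘ a4
c(c(a2, a1), c(a3, a4)) collapses to a2 ∘ a1 ∘ a3 ∘ a4


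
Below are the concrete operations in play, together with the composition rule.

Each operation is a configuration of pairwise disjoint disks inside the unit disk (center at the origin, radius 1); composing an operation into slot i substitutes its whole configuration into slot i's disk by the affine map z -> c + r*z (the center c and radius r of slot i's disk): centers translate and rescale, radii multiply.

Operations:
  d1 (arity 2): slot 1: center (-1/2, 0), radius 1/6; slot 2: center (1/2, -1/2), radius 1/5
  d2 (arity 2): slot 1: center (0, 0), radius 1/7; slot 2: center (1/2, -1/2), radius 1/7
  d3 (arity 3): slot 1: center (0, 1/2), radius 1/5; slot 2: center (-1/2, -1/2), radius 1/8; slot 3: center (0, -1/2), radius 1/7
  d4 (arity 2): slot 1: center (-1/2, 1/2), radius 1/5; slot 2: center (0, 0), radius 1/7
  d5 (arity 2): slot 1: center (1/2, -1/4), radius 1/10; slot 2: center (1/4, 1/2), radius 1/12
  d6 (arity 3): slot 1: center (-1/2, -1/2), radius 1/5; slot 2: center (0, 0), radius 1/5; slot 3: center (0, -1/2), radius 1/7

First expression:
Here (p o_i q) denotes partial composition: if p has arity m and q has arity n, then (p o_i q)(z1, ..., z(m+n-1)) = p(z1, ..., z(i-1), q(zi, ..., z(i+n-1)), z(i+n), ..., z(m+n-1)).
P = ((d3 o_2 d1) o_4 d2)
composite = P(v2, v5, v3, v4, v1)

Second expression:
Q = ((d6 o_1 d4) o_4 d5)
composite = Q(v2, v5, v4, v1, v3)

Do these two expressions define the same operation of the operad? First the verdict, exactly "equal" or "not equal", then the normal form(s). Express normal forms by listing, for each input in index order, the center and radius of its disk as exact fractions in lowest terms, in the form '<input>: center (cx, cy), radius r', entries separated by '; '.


Normal form of the first expression: v1: center (1/14, -4/7), radius 1/49; v2: center (0, 1/2), radius 1/5; v3: center (-7/16, -9/16), radius 1/40; v4: center (0, -1/2), radius 1/49; v5: center (-9/16, -1/2), radius 1/48
Normal form of the second expression: v1: center (1/14, -15/28), radius 1/70; v2: center (-3/5, -2/5), radius 1/25; v3: center (1/28, -3/7), radius 1/84; v4: center (0, 0), radius 1/5; v5: center (-1/2, -1/2), radius 1/35
No match — not equal.

not equal; first: v1: center (1/14, -4/7), radius 1/49; v2: center (0, 1/2), radius 1/5; v3: center (-7/16, -9/16), radius 1/40; v4: center (0, -1/2), radius 1/49; v5: center (-9/16, -1/2), radius 1/48; second: v1: center (1/14, -15/28), radius 1/70; v2: center (-3/5, -2/5), radius 1/25; v3: center (1/28, -3/7), radius 1/84; v4: center (0, 0), radius 1/5; v5: center (-1/2, -1/2), radius 1/35


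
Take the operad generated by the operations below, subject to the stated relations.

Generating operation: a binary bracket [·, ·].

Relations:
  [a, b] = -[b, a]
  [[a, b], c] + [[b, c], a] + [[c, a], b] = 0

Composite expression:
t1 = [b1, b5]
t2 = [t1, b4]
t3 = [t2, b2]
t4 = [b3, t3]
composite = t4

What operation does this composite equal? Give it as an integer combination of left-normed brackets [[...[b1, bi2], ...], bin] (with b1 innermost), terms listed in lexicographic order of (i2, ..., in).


Skip Jacobi rewriting: expand, keep b1-initial words, read off terms.
Composite bracket: [b3, [[[b1, b5], b4], b2]]
Full expansion: 16 signed words from ab - ba (2^4 = 16).
Keep just the words that open with b1:
  b1b5b4b2b3 appears with sign -1, giving the term -[[[[b1, b5], b4], b2], b3]

-[[[[b1, b5], b4], b2], b3]


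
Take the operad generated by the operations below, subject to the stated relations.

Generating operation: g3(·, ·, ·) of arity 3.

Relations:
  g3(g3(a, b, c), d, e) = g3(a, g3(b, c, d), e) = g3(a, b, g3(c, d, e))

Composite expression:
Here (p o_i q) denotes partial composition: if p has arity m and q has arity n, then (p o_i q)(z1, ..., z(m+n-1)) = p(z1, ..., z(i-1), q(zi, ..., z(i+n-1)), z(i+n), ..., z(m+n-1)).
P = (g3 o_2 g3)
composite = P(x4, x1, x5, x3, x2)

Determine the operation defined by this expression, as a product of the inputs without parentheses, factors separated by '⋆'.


x4 ⋆ x1 ⋆ x5 ⋆ x3 ⋆ x2


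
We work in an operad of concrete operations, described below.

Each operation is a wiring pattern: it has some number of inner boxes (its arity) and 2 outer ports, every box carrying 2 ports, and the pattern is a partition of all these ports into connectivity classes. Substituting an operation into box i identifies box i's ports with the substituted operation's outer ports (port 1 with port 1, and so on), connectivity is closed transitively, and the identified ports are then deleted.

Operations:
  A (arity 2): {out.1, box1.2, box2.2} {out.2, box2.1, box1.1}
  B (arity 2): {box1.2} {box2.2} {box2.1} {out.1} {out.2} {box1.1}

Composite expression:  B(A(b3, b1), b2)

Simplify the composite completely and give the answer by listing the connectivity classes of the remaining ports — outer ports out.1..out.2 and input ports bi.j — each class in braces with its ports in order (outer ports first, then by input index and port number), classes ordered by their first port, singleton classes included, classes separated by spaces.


Two ports join when wires chain via B-identified ports.
after A, the pattern on (b3, b1) reads {out.1, b1.2, b3.2} {out.2, b1.1, b3.1} (out.j = its outer ports)
after B, the pattern on (b3, b1, b2) reads {out.1} {out.2} {b1.1, b3.1} {b1.2, b3.2} {b2.1} {b2.2} (out.j = its outer ports)

{out.1} {out.2} {b1.1, b3.1} {b1.2, b3.2} {b2.1} {b2.2}


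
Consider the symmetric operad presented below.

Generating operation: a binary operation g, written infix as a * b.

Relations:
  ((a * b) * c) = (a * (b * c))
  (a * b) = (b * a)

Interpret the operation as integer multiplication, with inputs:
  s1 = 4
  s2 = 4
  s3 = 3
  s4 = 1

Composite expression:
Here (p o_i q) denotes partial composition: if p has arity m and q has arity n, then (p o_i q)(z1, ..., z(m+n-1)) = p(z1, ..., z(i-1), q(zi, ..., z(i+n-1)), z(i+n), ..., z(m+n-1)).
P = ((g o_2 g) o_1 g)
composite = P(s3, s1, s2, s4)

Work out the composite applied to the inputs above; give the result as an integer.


48

(s3 * s1) = 12
(s2 * s4) = 4
((s3 * s1) * (s2 * s4)) = 48


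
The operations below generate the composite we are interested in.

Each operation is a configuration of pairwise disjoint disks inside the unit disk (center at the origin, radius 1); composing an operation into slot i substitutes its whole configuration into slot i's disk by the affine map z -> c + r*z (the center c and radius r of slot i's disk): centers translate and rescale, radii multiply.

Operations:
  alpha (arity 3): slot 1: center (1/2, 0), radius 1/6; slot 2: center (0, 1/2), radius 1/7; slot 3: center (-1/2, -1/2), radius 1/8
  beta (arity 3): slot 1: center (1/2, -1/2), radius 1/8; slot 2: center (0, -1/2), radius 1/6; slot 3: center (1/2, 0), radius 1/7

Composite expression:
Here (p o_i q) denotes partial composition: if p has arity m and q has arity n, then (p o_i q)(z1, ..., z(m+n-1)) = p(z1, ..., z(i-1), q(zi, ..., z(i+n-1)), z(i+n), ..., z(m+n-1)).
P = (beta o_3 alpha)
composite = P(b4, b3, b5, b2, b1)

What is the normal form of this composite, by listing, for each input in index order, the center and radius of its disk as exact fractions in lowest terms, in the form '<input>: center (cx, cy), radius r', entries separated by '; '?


b1: center (3/7, -1/14), radius 1/56; b2: center (1/2, 1/14), radius 1/49; b3: center (0, -1/2), radius 1/6; b4: center (1/2, -1/2), radius 1/8; b5: center (4/7, 0), radius 1/42

Only the slot chain above each b matters under beta; compose those maps.
for b4, the 1-step affine chain lands on center (1/2, -1/2), radius 1/8
for b3, the 1-step affine chain lands on center (0, -1/2), radius 1/6
for b5, the 2-step affine chain lands on center (4/7, 0), radius 1/42
for b2, the 2-step affine chain lands on center (1/2, 1/14), radius 1/49
for b1, the 2-step affine chain lands on center (3/7, -1/14), radius 1/56


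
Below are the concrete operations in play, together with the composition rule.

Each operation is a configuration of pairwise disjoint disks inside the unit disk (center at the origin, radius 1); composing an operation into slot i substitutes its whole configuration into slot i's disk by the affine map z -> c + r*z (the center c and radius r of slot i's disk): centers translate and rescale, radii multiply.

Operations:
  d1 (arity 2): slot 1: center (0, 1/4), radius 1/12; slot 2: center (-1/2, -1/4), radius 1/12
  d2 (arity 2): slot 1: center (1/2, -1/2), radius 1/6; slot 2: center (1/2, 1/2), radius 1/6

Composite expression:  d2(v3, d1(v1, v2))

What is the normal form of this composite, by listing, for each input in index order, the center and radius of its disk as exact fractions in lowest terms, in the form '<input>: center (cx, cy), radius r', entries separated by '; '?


v1: center (1/2, 13/24), radius 1/72; v2: center (5/12, 11/24), radius 1/72; v3: center (1/2, -1/2), radius 1/6

Below d2, radii multiply path by path; the v-disk centers shift.
v3: after 1 affine step, its disk has center (1/2, -1/2), radius 1/6
v1: after 2 affine steps, its disk has center (1/2, 13/24), radius 1/72
v2: after 2 affine steps, its disk has center (5/12, 11/24), radius 1/72


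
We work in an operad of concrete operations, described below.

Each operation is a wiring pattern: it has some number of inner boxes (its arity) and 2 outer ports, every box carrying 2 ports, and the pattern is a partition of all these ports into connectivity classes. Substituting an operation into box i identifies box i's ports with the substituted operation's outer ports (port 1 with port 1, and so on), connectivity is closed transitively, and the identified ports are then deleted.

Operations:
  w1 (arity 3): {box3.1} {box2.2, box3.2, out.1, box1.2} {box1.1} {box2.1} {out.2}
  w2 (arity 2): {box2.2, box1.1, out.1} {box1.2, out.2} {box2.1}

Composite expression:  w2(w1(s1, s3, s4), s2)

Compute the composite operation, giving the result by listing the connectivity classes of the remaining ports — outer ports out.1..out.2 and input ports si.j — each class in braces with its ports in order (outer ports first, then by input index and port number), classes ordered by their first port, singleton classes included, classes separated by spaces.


After gluing at w2, chains via deleted ports link the s-ports.
composing w1 on (s1, s3, s4), with out.j its own outer ports: {out.1, s1.2, s3.2, s4.2} {out.2} {s1.1} {s3.1} {s4.1}
composing w2 on (s1, s3, s4, s2), with out.j its own outer ports: {out.1, s1.2, s2.2, s3.2, s4.2} {out.2} {s1.1} {s2.1} {s3.1} {s4.1}

{out.1, s1.2, s2.2, s3.2, s4.2} {out.2} {s1.1} {s2.1} {s3.1} {s4.1}


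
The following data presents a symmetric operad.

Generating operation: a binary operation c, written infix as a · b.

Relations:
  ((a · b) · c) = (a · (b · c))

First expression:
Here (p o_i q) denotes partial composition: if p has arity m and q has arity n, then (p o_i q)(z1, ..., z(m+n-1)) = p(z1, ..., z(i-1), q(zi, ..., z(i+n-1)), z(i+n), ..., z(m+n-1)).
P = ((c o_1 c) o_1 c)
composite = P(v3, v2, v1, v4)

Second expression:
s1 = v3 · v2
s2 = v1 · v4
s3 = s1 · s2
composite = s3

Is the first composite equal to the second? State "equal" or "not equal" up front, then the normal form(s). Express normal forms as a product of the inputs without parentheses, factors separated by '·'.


equal — both sides give v3 · v2 · v1 · v4

Reducing the first expression gives v3 · v2 · v1 · v4
Reducing the second expression gives v3 · v2 · v1 · v4
Identical normal forms: equal.


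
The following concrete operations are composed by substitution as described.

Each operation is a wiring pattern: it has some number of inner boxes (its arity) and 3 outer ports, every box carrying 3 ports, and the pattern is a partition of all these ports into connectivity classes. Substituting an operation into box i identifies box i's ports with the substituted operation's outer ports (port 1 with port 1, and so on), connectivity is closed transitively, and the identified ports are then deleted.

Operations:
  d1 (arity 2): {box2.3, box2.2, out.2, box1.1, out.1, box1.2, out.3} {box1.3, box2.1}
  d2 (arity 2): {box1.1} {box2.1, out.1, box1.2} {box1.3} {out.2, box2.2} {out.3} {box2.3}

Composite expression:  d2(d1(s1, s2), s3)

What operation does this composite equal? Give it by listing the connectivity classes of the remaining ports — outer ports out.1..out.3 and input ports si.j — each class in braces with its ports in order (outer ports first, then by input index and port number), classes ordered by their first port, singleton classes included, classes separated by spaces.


Connectivity passes through glued d2-boundaries; trace each wire chain.
stage d1: inputs (s1, s2), connectivity {out.1, out.2, out.3, s1.1, s1.2, s2.2, s2.3} {s1.3, s2.1}, out.j its boundary
stage d2: inputs (s1, s2, s3), connectivity {out.1, s1.1, s1.2, s2.2, s2.3, s3.1} {out.2, s3.2} {out.3} {s1.3, s2.1} {s3.3}, out.j its boundary

{out.1, s1.1, s1.2, s2.2, s2.3, s3.1} {out.2, s3.2} {out.3} {s1.3, s2.1} {s3.3}


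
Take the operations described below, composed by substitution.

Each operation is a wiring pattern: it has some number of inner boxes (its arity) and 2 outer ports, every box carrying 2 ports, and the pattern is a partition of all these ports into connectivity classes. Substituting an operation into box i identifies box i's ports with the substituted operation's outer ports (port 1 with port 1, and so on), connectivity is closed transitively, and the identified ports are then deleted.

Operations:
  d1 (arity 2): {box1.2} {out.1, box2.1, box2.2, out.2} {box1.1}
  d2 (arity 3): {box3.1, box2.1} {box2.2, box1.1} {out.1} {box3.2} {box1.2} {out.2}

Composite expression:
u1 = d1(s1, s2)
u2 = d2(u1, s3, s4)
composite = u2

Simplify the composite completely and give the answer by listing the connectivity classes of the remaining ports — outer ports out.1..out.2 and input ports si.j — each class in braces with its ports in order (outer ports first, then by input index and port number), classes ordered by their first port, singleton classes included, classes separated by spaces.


{out.1} {out.2} {s1.1} {s1.2} {s2.1, s2.2, s3.2} {s3.1, s4.1} {s4.2}

Substituting into d2 glues patterns; closure does the rest.
the subtree at d1 composes to {out.1, out.2, s2.1, s2.2} {s1.1} {s1.2} on (s1, s2); out.j = own outer ports
the subtree at d2 composes to {out.1} {out.2} {s1.1} {s1.2} {s2.1, s2.2, s3.2} {s3.1, s4.1} {s4.2} on (s1, s2, s3, s4); out.j = own outer ports


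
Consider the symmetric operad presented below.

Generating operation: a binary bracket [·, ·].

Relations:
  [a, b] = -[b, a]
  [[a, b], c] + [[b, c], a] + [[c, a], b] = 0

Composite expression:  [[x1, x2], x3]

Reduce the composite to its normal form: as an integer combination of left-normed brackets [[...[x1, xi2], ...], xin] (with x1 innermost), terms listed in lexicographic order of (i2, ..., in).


[[x1, x2], x3]

A multilinear Lie element is pinned by x1-initial words (x1 innermost).
Composite bracket: [[x1, x2], x3]
The bracket unfolds into 4 signed words via [a, b] = ab - ba (2^2 = 4).
Coefficients come from the x1-initial words:
  from x1x2x3, sign +1: term +[[x1, x2], x3]


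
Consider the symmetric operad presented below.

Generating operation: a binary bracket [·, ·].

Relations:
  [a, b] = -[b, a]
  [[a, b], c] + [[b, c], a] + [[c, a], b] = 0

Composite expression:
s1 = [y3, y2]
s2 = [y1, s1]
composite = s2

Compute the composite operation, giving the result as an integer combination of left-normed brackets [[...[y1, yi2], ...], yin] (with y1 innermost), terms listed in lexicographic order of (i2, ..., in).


-[[y1, y2], y3] + [[y1, y3], y2]

Skip Jacobi rewriting: expand, keep y1-initial words, read off terms.
Composite bracket: [y1, [y3, y2]]
Expanding via [a, b] = ab - ba: 4 signed words (2^2 = 4).
Coefficients come from the y1-initial words:
  word y1y2y3 has sign -1, contributing -[[y1, y2], y3]
  word y1y3y2 has sign +1, contributing +[[y1, y3], y2]


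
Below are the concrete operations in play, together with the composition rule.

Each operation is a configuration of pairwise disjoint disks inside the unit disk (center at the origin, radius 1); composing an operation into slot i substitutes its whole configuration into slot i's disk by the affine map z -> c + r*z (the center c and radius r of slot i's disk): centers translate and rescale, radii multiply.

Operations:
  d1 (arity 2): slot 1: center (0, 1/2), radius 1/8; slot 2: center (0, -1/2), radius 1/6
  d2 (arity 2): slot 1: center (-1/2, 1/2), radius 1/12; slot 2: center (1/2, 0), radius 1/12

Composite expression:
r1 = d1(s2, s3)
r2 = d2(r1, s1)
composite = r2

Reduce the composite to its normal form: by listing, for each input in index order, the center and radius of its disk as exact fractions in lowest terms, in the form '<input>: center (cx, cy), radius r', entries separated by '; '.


s1: center (1/2, 0), radius 1/12; s2: center (-1/2, 13/24), radius 1/96; s3: center (-1/2, 11/24), radius 1/72


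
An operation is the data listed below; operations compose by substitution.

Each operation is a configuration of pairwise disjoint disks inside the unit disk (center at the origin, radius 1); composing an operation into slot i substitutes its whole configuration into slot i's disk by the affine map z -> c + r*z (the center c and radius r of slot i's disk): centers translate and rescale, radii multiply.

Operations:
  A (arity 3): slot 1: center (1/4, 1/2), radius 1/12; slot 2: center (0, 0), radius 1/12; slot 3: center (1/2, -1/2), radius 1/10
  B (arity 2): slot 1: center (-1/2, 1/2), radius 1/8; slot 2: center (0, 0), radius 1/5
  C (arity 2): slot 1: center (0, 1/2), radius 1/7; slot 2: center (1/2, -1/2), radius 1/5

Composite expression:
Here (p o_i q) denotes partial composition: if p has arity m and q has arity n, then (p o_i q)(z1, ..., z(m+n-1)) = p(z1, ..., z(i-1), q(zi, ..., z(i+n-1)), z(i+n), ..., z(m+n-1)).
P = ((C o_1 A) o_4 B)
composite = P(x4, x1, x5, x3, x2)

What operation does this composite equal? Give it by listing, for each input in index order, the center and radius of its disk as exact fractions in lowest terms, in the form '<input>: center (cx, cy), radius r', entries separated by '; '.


Nesting under C composes maps z -> c + r*z down each x-path.
tracing x4 down its 2-map path: center (1/28, 4/7), radius 1/84
tracing x1 down its 2-map path: center (0, 1/2), radius 1/84
tracing x5 down its 2-map path: center (1/14, 3/7), radius 1/70
tracing x3 down its 2-map path: center (2/5, -2/5), radius 1/40
tracing x2 down its 2-map path: center (1/2, -1/2), radius 1/25

x1: center (0, 1/2), radius 1/84; x2: center (1/2, -1/2), radius 1/25; x3: center (2/5, -2/5), radius 1/40; x4: center (1/28, 4/7), radius 1/84; x5: center (1/14, 3/7), radius 1/70


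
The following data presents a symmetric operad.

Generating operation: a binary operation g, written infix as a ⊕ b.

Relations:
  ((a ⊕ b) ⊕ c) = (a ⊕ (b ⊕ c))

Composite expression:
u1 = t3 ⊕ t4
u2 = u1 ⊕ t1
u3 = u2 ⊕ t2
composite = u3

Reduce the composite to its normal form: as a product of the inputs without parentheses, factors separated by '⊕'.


t3 ⊕ t4 ⊕ t1 ⊕ t2


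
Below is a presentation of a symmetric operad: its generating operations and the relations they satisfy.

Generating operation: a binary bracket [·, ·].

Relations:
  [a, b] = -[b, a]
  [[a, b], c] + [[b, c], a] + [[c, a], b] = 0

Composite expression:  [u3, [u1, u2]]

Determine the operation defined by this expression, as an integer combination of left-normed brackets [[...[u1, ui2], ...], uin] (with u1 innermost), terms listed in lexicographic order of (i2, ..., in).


Expand each bracket as ab - ba; the u1-initial words give the coefficients.
Composite bracket: [u3, [u1, u2]]
The bracket unfolds into 4 signed words via [a, b] = ab - ba (2^2 = 4).
Collect the words opening with u1:
  from u1u2u3, sign -1: term -[[u1, u2], u3]

-[[u1, u2], u3]


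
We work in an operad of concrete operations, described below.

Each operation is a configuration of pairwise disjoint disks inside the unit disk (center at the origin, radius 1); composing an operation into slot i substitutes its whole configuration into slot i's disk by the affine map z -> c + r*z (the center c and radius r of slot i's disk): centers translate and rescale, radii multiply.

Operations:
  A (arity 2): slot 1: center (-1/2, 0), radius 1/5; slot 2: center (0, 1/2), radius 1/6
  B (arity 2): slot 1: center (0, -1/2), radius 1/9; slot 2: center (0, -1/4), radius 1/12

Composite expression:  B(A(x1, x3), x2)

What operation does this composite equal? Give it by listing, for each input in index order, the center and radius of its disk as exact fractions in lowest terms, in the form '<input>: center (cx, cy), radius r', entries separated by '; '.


Affine substitution under B: radii multiply and x-centers shift.
x1 passes through 2 substitutions, ending at center (-1/18, -1/2), radius 1/45
x3 passes through 2 substitutions, ending at center (0, -4/9), radius 1/54
x2 passes through 1 substitution, ending at center (0, -1/4), radius 1/12

x1: center (-1/18, -1/2), radius 1/45; x2: center (0, -1/4), radius 1/12; x3: center (0, -4/9), radius 1/54


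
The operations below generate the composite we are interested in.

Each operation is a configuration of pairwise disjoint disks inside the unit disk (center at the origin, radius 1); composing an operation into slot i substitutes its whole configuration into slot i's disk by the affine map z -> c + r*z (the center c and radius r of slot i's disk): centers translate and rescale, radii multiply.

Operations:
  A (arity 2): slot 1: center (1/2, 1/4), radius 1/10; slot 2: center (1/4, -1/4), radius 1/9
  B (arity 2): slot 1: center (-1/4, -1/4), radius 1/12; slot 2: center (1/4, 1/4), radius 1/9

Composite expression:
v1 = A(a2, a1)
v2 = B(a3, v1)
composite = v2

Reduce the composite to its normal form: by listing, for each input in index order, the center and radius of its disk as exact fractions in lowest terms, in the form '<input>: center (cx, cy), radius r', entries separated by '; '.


a1: center (5/18, 2/9), radius 1/81; a2: center (11/36, 5/18), radius 1/90; a3: center (-1/4, -1/4), radius 1/12


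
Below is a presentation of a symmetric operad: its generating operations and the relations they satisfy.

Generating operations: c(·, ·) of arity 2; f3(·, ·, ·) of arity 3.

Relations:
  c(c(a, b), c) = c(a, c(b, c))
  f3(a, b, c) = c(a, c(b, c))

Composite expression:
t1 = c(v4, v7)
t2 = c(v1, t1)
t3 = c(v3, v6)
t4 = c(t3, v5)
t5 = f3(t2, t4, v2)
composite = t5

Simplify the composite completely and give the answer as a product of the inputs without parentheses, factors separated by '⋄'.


v1 ⋄ v4 ⋄ v7 ⋄ v3 ⋄ v6 ⋄ v5 ⋄ v2


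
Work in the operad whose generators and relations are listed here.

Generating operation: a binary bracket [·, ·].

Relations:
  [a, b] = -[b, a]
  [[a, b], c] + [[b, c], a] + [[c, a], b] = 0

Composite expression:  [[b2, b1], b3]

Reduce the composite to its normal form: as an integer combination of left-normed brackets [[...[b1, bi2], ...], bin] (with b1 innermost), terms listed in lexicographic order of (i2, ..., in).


Left-normed coefficients sit on the b1-initial expansion words.
Composite bracket: [[b2, b1], b3]
The bracket unfolds into 4 signed words via [a, b] = ab - ba (2^2 = 4).
Coefficients come from the b1-initial words:
  the word b1b2b3 carries sign -1 and contributes -[[b1, b2], b3]

-[[b1, b2], b3]


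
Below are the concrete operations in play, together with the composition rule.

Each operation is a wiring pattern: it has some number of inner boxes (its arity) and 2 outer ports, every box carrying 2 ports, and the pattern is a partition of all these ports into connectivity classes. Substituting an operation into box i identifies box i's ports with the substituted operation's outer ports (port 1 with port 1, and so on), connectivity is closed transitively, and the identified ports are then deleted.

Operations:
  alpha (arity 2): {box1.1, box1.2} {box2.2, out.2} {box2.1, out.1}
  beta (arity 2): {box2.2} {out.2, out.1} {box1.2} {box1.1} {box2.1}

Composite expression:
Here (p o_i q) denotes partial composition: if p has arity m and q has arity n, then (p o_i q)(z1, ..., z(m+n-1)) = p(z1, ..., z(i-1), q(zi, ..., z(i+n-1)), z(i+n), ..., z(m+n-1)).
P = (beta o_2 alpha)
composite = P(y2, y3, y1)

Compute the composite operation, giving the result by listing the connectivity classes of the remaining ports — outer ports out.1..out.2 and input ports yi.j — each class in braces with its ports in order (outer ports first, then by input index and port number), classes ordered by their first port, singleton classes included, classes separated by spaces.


{out.1, out.2} {y1.1} {y1.2} {y2.1} {y2.2} {y3.1, y3.2}

Treat the ports identified at beta as solder joints: merge, then drop.
alpha over (y3, y1) gives {out.1, y1.1} {out.2, y1.2} {y3.1, y3.2}, out.j being that stage's outer ports
beta over (y2, y3, y1) gives {out.1, out.2} {y1.1} {y1.2} {y2.1} {y2.2} {y3.1, y3.2}, out.j being that stage's outer ports


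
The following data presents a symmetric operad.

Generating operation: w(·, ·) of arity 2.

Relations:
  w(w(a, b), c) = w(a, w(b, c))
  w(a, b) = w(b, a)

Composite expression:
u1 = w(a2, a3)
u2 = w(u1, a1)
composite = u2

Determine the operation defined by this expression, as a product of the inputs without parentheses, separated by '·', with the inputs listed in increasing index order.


a1 · a2 · a3

Both nesting and order wash out for w; what remains is which a's occur.
w(a2, a3) collapses to a2 · a3
w(w(a2, a3), a1) collapses to a2 · a3 · a1
rearranged into index order: a1 · a2 · a3


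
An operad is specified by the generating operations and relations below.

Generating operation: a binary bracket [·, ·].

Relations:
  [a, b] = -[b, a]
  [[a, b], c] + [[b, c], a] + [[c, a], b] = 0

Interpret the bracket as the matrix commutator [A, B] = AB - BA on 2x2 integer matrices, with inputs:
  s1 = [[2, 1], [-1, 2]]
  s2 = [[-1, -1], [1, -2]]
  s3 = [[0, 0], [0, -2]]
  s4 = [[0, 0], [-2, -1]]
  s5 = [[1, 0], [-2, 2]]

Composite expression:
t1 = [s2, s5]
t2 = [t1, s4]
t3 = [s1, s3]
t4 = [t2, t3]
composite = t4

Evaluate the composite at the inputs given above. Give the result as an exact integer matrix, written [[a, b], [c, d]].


[s2, s5] = [[2, -1], [1, -2]]
[[s2, s5], s4] = [[2, 1], [9, -2]]
[s1, s3] = [[0, -2], [-2, 0]]
[[[s2, s5], s4], [s1, s3]] = [[16, -8], [8, -16]]

[[16, -8], [8, -16]]


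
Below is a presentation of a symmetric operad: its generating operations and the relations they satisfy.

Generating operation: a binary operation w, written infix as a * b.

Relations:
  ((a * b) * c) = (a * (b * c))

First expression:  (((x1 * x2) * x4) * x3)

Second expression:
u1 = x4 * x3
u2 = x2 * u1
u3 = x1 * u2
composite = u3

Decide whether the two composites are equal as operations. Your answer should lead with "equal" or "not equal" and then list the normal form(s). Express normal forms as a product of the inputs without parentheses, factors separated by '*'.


Normal form of the first expression: x1 * x2 * x4 * x3
Normal form of the second expression: x1 * x2 * x4 * x3
The normal forms match — equal.

equal; the common form is x1 * x2 * x4 * x3


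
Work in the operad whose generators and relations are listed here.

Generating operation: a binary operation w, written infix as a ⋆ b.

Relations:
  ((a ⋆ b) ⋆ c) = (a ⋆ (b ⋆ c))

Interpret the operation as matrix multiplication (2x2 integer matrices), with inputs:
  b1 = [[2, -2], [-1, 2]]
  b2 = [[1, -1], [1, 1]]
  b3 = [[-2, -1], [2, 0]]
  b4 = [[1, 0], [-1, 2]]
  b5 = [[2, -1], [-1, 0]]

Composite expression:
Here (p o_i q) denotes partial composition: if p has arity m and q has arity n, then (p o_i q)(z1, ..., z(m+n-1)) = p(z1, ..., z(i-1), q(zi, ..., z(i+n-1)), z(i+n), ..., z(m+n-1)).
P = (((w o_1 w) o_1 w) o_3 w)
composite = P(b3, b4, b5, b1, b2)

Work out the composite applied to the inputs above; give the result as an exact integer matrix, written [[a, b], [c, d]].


[[1, 3], [-2, -22]]


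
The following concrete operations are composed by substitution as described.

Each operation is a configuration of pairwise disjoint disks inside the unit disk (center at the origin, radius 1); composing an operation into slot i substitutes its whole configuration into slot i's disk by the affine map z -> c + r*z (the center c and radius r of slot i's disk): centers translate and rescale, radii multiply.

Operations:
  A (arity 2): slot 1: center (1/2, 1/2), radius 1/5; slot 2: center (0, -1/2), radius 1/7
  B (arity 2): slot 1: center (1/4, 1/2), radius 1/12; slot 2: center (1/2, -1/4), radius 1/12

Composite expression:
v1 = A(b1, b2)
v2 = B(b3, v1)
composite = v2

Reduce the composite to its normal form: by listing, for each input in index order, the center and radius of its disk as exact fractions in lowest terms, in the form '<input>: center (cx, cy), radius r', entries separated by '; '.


Only the slot chain above each b matters under B; compose those maps.
tracing b3 down its 1-map path: center (1/4, 1/2), radius 1/12
tracing b1 down its 2-map path: center (13/24, -5/24), radius 1/60
tracing b2 down its 2-map path: center (1/2, -7/24), radius 1/84

b1: center (13/24, -5/24), radius 1/60; b2: center (1/2, -7/24), radius 1/84; b3: center (1/4, 1/2), radius 1/12


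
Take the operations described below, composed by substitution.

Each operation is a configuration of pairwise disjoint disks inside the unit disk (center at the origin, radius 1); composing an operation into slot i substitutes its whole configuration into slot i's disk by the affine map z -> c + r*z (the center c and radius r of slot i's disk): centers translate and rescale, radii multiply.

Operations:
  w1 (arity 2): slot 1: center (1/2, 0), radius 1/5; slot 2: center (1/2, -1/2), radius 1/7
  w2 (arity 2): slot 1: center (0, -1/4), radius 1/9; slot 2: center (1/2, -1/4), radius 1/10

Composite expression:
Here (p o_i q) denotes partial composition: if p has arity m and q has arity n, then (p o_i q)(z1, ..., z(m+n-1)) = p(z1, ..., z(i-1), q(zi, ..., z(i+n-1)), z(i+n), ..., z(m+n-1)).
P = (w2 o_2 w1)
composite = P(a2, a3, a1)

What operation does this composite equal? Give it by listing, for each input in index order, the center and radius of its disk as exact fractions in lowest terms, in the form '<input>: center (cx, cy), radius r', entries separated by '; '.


Follow each a-input down from w2: c' goes to c + r*c', radius to r*r'.
a2: after 1 affine step, its disk has center (0, -1/4), radius 1/9
a3: after 2 affine steps, its disk has center (11/20, -1/4), radius 1/50
a1: after 2 affine steps, its disk has center (11/20, -3/10), radius 1/70

a1: center (11/20, -3/10), radius 1/70; a2: center (0, -1/4), radius 1/9; a3: center (11/20, -1/4), radius 1/50


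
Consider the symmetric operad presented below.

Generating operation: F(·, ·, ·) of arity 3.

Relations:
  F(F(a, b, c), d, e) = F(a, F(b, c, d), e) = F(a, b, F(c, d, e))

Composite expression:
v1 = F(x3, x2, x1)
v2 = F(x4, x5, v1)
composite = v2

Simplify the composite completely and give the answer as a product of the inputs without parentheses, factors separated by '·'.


x4 · x5 · x3 · x2 · x1


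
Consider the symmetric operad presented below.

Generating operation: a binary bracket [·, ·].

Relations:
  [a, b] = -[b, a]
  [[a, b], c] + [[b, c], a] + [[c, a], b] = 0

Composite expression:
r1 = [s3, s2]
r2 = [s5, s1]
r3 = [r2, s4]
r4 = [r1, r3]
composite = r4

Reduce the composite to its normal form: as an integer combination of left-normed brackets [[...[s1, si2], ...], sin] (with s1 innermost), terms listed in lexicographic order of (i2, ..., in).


A multilinear Lie element is pinned by s1-initial words (s1 innermost).
Composite bracket: [[s3, s2], [[s5, s1], s4]]
The bracket unfolds into 16 signed words via [a, b] = ab - ba (2^4 = 16).
Coefficients come from the s1-initial words:
  sign of s1s5s4s2s3 is -1, so it contributes -[[[[s1, s5], s4], s2], s3]
  sign of s1s5s4s3s2 is +1, so it contributes +[[[[s1, s5], s4], s3], s2]

-[[[[s1, s5], s4], s2], s3] + [[[[s1, s5], s4], s3], s2]


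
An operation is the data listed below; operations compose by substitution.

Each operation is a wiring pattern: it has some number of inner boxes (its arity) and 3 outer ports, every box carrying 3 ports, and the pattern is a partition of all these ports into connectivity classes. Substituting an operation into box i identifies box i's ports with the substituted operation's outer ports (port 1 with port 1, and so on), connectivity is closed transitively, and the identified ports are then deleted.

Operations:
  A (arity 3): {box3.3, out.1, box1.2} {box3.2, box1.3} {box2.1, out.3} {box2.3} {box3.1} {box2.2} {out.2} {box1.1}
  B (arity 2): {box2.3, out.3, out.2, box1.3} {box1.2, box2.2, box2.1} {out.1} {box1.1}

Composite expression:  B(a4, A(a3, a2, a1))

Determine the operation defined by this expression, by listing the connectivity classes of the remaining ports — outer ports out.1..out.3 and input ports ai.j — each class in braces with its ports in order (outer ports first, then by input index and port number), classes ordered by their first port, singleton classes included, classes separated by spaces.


{out.1} {out.2, out.3, a2.1, a4.3} {a1.1} {a1.2, a3.3} {a1.3, a3.2, a4.2} {a2.2} {a2.3} {a3.1} {a4.1}

Treat the ports identified at B as solder joints: merge, then drop.
through A, on inputs (a3, a2, a1): {out.1, a1.3, a3.2} {out.2} {out.3, a2.1} {a1.1} {a1.2, a3.3} {a2.2} {a2.3} {a3.1} (out.j = stage outer ports)
through B, on inputs (a4, a3, a2, a1): {out.1} {out.2, out.3, a2.1, a4.3} {a1.1} {a1.2, a3.3} {a1.3, a3.2, a4.2} {a2.2} {a2.3} {a3.1} {a4.1} (out.j = stage outer ports)
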